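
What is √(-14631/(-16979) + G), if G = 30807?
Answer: 2*√2220372201909/16979 ≈ 175.52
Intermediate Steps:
√(-14631/(-16979) + G) = √(-14631/(-16979) + 30807) = √(-14631*(-1/16979) + 30807) = √(14631/16979 + 30807) = √(523086684/16979) = 2*√2220372201909/16979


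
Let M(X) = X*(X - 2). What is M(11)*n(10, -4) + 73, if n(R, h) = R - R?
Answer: 73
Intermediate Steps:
n(R, h) = 0
M(X) = X*(-2 + X)
M(11)*n(10, -4) + 73 = (11*(-2 + 11))*0 + 73 = (11*9)*0 + 73 = 99*0 + 73 = 0 + 73 = 73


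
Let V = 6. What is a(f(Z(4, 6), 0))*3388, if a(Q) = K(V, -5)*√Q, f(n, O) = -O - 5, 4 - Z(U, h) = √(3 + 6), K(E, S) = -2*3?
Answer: -20328*I*√5 ≈ -45455.0*I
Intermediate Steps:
K(E, S) = -6
Z(U, h) = 1 (Z(U, h) = 4 - √(3 + 6) = 4 - √9 = 4 - 1*3 = 4 - 3 = 1)
f(n, O) = -5 - O
a(Q) = -6*√Q
a(f(Z(4, 6), 0))*3388 = -6*√(-5 - 1*0)*3388 = -6*√(-5 + 0)*3388 = -6*I*√5*3388 = -20328*I*√5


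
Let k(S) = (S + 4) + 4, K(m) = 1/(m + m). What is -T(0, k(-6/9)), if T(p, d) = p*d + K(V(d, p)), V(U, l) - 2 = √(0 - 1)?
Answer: -⅕ + I/10 ≈ -0.2 + 0.1*I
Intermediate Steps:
V(U, l) = 2 + I (V(U, l) = 2 + √(0 - 1) = 2 + √(-1) = 2 + I)
K(m) = 1/(2*m)
k(S) = 8 + S (k(S) = (4 + S) + 4 = 8 + S)
T(p, d) = (2 - I)/10 + d*p (T(p, d) = p*d + 1/(2*(2 + I)) = d*p + ((2 - I)/5)/2 = d*p + (2 - I)/10 = (2 - I)/10 + d*p)
-T(0, k(-6/9)) = -(⅕ - I/10 + (8 - 6/9)*0) = -(⅕ - I/10 + (8 - 6*⅑)*0) = -(⅕ - I/10 + (8 - ⅔)*0) = -(⅕ - I/10 + (22/3)*0) = -(⅕ - I/10 + 0) = -(⅕ - I/10) = -⅕ + I/10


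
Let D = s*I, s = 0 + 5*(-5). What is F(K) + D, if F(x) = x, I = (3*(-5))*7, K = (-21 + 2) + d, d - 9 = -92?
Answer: 2523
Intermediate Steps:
d = -83 (d = 9 - 92 = -83)
K = -102 (K = (-21 + 2) - 83 = -19 - 83 = -102)
I = -105 (I = -15*7 = -105)
s = -25 (s = 0 - 25 = -25)
D = 2625 (D = -25*(-105) = 2625)
F(K) + D = -102 + 2625 = 2523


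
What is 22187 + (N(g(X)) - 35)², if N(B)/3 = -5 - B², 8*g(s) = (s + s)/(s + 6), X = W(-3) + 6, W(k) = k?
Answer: 56883649/2304 ≈ 24689.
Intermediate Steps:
X = 3 (X = -3 + 6 = 3)
g(s) = s/(4*(6 + s)) (g(s) = ((s + s)/(s + 6))/8 = ((2*s)/(6 + s))/8 = (2*s/(6 + s))/8 = s/(4*(6 + s)))
N(B) = -15 - 3*B² (N(B) = 3*(-5 - B²) = -15 - 3*B²)
22187 + (N(g(X)) - 35)² = 22187 + ((-15 - 3*9/(16*(6 + 3)²)) - 35)² = 22187 + ((-15 - 3*((¼)*3/9)²) - 35)² = 22187 + ((-15 - 3*((¼)*3*(⅑))²) - 35)² = 22187 + ((-15 - 3*(1/12)²) - 35)² = 22187 + ((-15 - 3*1/144) - 35)² = 22187 + ((-15 - 1/48) - 35)² = 22187 + (-721/48 - 35)² = 22187 + (-2401/48)² = 22187 + 5764801/2304 = 56883649/2304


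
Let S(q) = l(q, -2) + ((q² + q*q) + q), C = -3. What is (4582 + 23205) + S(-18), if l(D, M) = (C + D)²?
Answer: 28858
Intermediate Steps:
l(D, M) = (-3 + D)²
S(q) = q + (-3 + q)² + 2*q² (S(q) = (-3 + q)² + ((q² + q*q) + q) = (-3 + q)² + ((q² + q²) + q) = (-3 + q)² + (2*q² + q) = (-3 + q)² + (q + 2*q²) = q + (-3 + q)² + 2*q²)
(4582 + 23205) + S(-18) = (4582 + 23205) + (9 - 5*(-18) + 3*(-18)²) = 27787 + (9 + 90 + 3*324) = 27787 + (9 + 90 + 972) = 27787 + 1071 = 28858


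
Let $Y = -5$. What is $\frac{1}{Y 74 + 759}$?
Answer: $\frac{1}{389} \approx 0.0025707$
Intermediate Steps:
$\frac{1}{Y 74 + 759} = \frac{1}{\left(-5\right) 74 + 759} = \frac{1}{-370 + 759} = \frac{1}{389}$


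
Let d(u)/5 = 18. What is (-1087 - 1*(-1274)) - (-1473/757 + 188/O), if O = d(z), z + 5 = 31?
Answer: 6365282/34065 ≈ 186.86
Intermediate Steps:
z = 26 (z = -5 + 31 = 26)
d(u) = 90 (d(u) = 5*18 = 90)
O = 90
(-1087 - 1*(-1274)) - (-1473/757 + 188/O) = (-1087 - 1*(-1274)) - (-1473/757 + 188/90) = (-1087 + 1274) - (-1473*1/757 + 188*(1/90)) = 187 - (-1473/757 + 94/45) = 187 - 1*4873/34065 = 187 - 4873/34065 = 6365282/34065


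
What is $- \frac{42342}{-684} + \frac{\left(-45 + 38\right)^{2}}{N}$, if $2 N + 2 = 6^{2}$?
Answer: $\frac{125555}{1938} \approx 64.786$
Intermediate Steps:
$N = 17$ ($N = -1 + \frac{6^{2}}{2} = -1 + \frac{1}{2} \cdot 36 = -1 + 18 = 17$)
$- \frac{42342}{-684} + \frac{\left(-45 + 38\right)^{2}}{N} = - \frac{42342}{-684} + \frac{\left(-45 + 38\right)^{2}}{17} = \left(-42342\right) \left(- \frac{1}{684}\right) + \left(-7\right)^{2} \cdot \frac{1}{17} = \frac{7057}{114} + 49 \cdot \frac{1}{17} = \frac{7057}{114} + \frac{49}{17} = \frac{125555}{1938}$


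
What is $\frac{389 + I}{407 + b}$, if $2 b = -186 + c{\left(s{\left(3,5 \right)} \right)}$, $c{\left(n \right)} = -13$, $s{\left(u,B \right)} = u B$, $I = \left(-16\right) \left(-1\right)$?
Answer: $\frac{54}{41} \approx 1.3171$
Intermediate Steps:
$I = 16$
$s{\left(u,B \right)} = B u$
$b = - \frac{199}{2}$ ($b = \frac{-186 - 13}{2} = \frac{1}{2} \left(-199\right) = - \frac{199}{2} \approx -99.5$)
$\frac{389 + I}{407 + b} = \frac{389 + 16}{407 - \frac{199}{2}} = \frac{405}{\frac{615}{2}} = 405 \cdot \frac{2}{615} = \frac{54}{41}$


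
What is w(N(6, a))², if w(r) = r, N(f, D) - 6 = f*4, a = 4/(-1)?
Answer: 900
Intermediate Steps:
a = -4 (a = 4*(-1) = -4)
N(f, D) = 6 + 4*f (N(f, D) = 6 + f*4 = 6 + 4*f)
w(N(6, a))² = (6 + 4*6)² = (6 + 24)² = 30² = 900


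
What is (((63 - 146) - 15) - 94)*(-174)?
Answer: 33408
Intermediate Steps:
(((63 - 146) - 15) - 94)*(-174) = ((-83 - 15) - 94)*(-174) = (-98 - 94)*(-174) = -192*(-174) = 33408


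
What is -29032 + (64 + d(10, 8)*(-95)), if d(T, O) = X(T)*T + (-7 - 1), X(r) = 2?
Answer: -30108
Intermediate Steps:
d(T, O) = -8 + 2*T (d(T, O) = 2*T + (-7 - 1) = 2*T - 8 = -8 + 2*T)
-29032 + (64 + d(10, 8)*(-95)) = -29032 + (64 + (-8 + 2*10)*(-95)) = -29032 + (64 + (-8 + 20)*(-95)) = -29032 + (64 + 12*(-95)) = -29032 + (64 - 1140) = -29032 - 1076 = -30108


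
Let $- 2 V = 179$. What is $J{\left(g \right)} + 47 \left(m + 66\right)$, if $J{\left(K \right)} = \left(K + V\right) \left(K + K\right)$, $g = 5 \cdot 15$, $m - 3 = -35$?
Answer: $-577$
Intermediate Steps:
$V = - \frac{179}{2}$ ($V = \left(- \frac{1}{2}\right) 179 = - \frac{179}{2} \approx -89.5$)
$m = -32$ ($m = 3 - 35 = -32$)
$g = 75$
$J{\left(K \right)} = 2 K \left(- \frac{179}{2} + K\right)$ ($J{\left(K \right)} = \left(K - \frac{179}{2}\right) \left(K + K\right) = \left(- \frac{179}{2} + K\right) 2 K = 2 K \left(- \frac{179}{2} + K\right)$)
$J{\left(g \right)} + 47 \left(m + 66\right) = 75 \left(-179 + 2 \cdot 75\right) + 47 \left(-32 + 66\right) = 75 \left(-179 + 150\right) + 47 \cdot 34 = 75 \left(-29\right) + 1598 = -2175 + 1598 = -577$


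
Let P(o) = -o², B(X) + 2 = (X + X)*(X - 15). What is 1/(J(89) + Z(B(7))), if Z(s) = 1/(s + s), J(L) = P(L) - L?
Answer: -228/1826281 ≈ -0.00012484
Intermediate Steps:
B(X) = -2 + 2*X*(-15 + X) (B(X) = -2 + (X + X)*(X - 15) = -2 + (2*X)*(-15 + X) = -2 + 2*X*(-15 + X))
J(L) = -L - L² (J(L) = -L² - L = -L - L²)
Z(s) = 1/(2*s)
1/(J(89) + Z(B(7))) = 1/(89*(-1 - 1*89) + 1/(2*(-2 - 30*7 + 2*7²))) = 1/(89*(-1 - 89) + 1/(2*(-2 - 210 + 2*49))) = 1/(89*(-90) + 1/(2*(-2 - 210 + 98))) = 1/(-8010 + (½)/(-114)) = 1/(-8010 + (½)*(-1/114)) = 1/(-8010 - 1/228) = 1/(-1826281/228) = -228/1826281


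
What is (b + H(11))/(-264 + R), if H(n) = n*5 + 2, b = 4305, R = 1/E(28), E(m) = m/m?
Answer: -4362/263 ≈ -16.586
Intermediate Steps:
E(m) = 1
R = 1 (R = 1/1 = 1)
H(n) = 2 + 5*n (H(n) = 5*n + 2 = 2 + 5*n)
(b + H(11))/(-264 + R) = (4305 + (2 + 5*11))/(-264 + 1) = (4305 + (2 + 55))/(-263) = (4305 + 57)*(-1/263) = 4362*(-1/263) = -4362/263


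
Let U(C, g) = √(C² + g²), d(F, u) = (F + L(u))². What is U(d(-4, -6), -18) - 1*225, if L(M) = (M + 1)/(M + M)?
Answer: -225 + √10137265/144 ≈ -202.89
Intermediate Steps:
L(M) = (1 + M)/(2*M) (L(M) = (1 + M)/((2*M)) = (1 + M)*(1/(2*M)) = (1 + M)/(2*M))
d(F, u) = (F + (1 + u)/(2*u))²
U(d(-4, -6), -18) - 1*225 = √(((¼)*(1 - 6 + 2*(-4)*(-6))²/(-6)²)² + (-18)²) - 1*225 = √(((¼)*(1/36)*(1 - 6 + 48)²)² + 324) - 225 = √(((¼)*(1/36)*43²)² + 324) - 225 = √(((¼)*(1/36)*1849)² + 324) - 225 = √((1849/144)² + 324) - 225 = √(3418801/20736 + 324) - 225 = √(10137265/20736) - 225 = √10137265/144 - 225 = -225 + √10137265/144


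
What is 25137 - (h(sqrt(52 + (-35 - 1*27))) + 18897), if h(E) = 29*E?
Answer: 6240 - 29*I*sqrt(10) ≈ 6240.0 - 91.706*I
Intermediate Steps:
25137 - (h(sqrt(52 + (-35 - 1*27))) + 18897) = 25137 - (29*sqrt(52 + (-35 - 1*27)) + 18897) = 25137 - (29*sqrt(52 + (-35 - 27)) + 18897) = 25137 - (29*sqrt(52 - 62) + 18897) = 25137 - (29*sqrt(-10) + 18897) = 25137 - (29*(I*sqrt(10)) + 18897) = 25137 - (29*I*sqrt(10) + 18897) = 25137 - (18897 + 29*I*sqrt(10)) = 25137 + (-18897 - 29*I*sqrt(10)) = 6240 - 29*I*sqrt(10)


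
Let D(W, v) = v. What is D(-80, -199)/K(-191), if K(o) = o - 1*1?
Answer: 199/192 ≈ 1.0365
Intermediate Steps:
K(o) = -1 + o (K(o) = o - 1 = -1 + o)
D(-80, -199)/K(-191) = -199/(-1 - 191) = -199/(-192) = -199*(-1/192) = 199/192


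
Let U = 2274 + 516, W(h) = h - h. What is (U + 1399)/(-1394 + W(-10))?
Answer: -4189/1394 ≈ -3.0050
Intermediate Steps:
W(h) = 0
U = 2790
(U + 1399)/(-1394 + W(-10)) = (2790 + 1399)/(-1394 + 0) = 4189/(-1394) = 4189*(-1/1394) = -4189/1394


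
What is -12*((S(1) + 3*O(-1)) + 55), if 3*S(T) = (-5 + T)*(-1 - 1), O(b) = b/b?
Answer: -728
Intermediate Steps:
O(b) = 1
S(T) = 10/3 - 2*T/3 (S(T) = ((-5 + T)*(-1 - 1))/3 = ((-5 + T)*(-2))/3 = (10 - 2*T)/3 = 10/3 - 2*T/3)
-12*((S(1) + 3*O(-1)) + 55) = -12*(((10/3 - ⅔*1) + 3*1) + 55) = -12*(((10/3 - ⅔) + 3) + 55) = -12*((8/3 + 3) + 55) = -12*(17/3 + 55) = -12*182/3 = -728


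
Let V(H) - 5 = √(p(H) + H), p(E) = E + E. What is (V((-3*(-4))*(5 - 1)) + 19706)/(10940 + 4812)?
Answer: 1793/1432 ≈ 1.2521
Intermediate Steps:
p(E) = 2*E
V(H) = 5 + √3*√H (V(H) = 5 + √(2*H + H) = 5 + √(3*H) = 5 + √3*√H)
(V((-3*(-4))*(5 - 1)) + 19706)/(10940 + 4812) = ((5 + √3*√((-3*(-4))*(5 - 1))) + 19706)/(10940 + 4812) = ((5 + √3*√(12*4)) + 19706)/15752 = ((5 + √3*√48) + 19706)*(1/15752) = ((5 + √3*(4*√3)) + 19706)*(1/15752) = ((5 + 12) + 19706)*(1/15752) = (17 + 19706)*(1/15752) = 19723*(1/15752) = 1793/1432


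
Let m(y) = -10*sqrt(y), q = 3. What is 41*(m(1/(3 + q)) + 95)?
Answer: 3895 - 205*sqrt(6)/3 ≈ 3727.6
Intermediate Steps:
41*(m(1/(3 + q)) + 95) = 41*(-10/sqrt(3 + 3) + 95) = 41*(-10*sqrt(6)/6 + 95) = 41*(-5*sqrt(6)/3 + 95) = 41*(95 - 5*sqrt(6)/3) = 3895 - 205*sqrt(6)/3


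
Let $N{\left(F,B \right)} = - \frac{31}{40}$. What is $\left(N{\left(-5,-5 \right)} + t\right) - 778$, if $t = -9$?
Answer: $- \frac{31511}{40} \approx -787.78$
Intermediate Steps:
$N{\left(F,B \right)} = - \frac{31}{40}$ ($N{\left(F,B \right)} = \left(-31\right) \frac{1}{40} = - \frac{31}{40}$)
$\left(N{\left(-5,-5 \right)} + t\right) - 778 = \left(- \frac{31}{40} - 9\right) - 778 = - \frac{391}{40} - 778 = - \frac{31511}{40}$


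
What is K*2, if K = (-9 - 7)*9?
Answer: -288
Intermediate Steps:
K = -144 (K = -16*9 = -144)
K*2 = -144*2 = -288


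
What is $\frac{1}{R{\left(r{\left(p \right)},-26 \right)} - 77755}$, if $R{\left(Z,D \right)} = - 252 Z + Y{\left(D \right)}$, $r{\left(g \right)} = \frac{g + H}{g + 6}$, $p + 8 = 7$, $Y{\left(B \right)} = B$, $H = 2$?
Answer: $- \frac{5}{389157} \approx -1.2848 \cdot 10^{-5}$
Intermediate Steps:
$p = -1$ ($p = -8 + 7 = -1$)
$r{\left(g \right)} = \frac{2 + g}{6 + g}$ ($r{\left(g \right)} = \frac{g + 2}{g + 6} = \frac{2 + g}{6 + g}$)
$R{\left(Z,D \right)} = D - 252 Z$ ($R{\left(Z,D \right)} = - 252 Z + D = D - 252 Z$)
$\frac{1}{R{\left(r{\left(p \right)},-26 \right)} - 77755} = \frac{1}{\left(-26 - 252 \frac{2 - 1}{6 - 1}\right) - 77755} = \frac{1}{\left(-26 - 252 \cdot \frac{1}{5} \cdot 1\right) - 77755} = \frac{1}{\left(-26 - \frac{252}{5}\right) - 77755} = \frac{1}{- \frac{382}{5} - 77755} = \frac{1}{- \frac{389157}{5}} = - \frac{5}{389157}$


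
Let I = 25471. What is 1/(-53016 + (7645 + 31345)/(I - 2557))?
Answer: -11457/607384817 ≈ -1.8863e-5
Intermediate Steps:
1/(-53016 + (7645 + 31345)/(I - 2557)) = 1/(-53016 + (7645 + 31345)/(25471 - 2557)) = 1/(-53016 + 38990/22914) = 1/(-53016 + 38990*(1/22914)) = 1/(-53016 + 19495/11457) = 1/(-607384817/11457) = -11457/607384817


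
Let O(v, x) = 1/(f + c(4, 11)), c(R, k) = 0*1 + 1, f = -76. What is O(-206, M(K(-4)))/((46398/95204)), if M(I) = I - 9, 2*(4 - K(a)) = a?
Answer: -47602/1739925 ≈ -0.027359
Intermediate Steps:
K(a) = 4 - a/2
M(I) = -9 + I
c(R, k) = 1 (c(R, k) = 0 + 1 = 1)
O(v, x) = -1/75 (O(v, x) = 1/(-76 + 1) = 1/(-75) = -1/75)
O(-206, M(K(-4)))/((46398/95204)) = -1/(75*(46398/95204)) = -1/(75*(46398*(1/95204))) = -1/(75*23199/47602) = -1/75*47602/23199 = -47602/1739925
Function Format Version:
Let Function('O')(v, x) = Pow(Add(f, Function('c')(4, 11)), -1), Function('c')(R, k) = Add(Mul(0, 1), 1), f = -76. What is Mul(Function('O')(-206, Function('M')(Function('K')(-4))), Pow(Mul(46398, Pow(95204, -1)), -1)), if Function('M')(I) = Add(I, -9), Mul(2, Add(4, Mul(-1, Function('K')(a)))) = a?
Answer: Rational(-47602, 1739925) ≈ -0.027359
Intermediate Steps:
Function('K')(a) = Add(4, Mul(Rational(-1, 2), a))
Function('M')(I) = Add(-9, I)
Function('c')(R, k) = 1 (Function('c')(R, k) = Add(0, 1) = 1)
Function('O')(v, x) = Rational(-1, 75) (Function('O')(v, x) = Pow(Add(-76, 1), -1) = Pow(-75, -1) = Rational(-1, 75))
Mul(Function('O')(-206, Function('M')(Function('K')(-4))), Pow(Mul(46398, Pow(95204, -1)), -1)) = Mul(Rational(-1, 75), Pow(Mul(46398, Pow(95204, -1)), -1)) = Mul(Rational(-1, 75), Pow(Mul(46398, Rational(1, 95204)), -1)) = Mul(Rational(-1, 75), Pow(Rational(23199, 47602), -1)) = Mul(Rational(-1, 75), Rational(47602, 23199)) = Rational(-47602, 1739925)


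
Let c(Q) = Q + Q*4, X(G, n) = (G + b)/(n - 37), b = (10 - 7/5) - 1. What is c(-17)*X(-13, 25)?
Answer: -153/4 ≈ -38.250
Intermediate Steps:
b = 38/5 (b = (10 - 7*1/5) - 1 = (10 - 7/5) - 1 = 43/5 - 1 = 38/5 ≈ 7.6000)
X(G, n) = (38/5 + G)/(-37 + n) (X(G, n) = (G + 38/5)/(n - 37) = (38/5 + G)/(-37 + n))
c(Q) = 5*Q (c(Q) = Q + 4*Q = 5*Q)
c(-17)*X(-13, 25) = (5*(-17))*((38/5 - 13)/(-37 + 25)) = -85*(-27)/((-12)*5) = -(-85)*(-27)/(12*5) = -85*9/20 = -153/4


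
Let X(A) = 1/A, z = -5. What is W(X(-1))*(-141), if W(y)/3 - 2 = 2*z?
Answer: 3384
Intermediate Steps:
X(A) = 1/A
W(y) = -24 (W(y) = 6 + 3*(2*(-5)) = 6 + 3*(-10) = 6 - 30 = -24)
W(X(-1))*(-141) = -24*(-141) = 3384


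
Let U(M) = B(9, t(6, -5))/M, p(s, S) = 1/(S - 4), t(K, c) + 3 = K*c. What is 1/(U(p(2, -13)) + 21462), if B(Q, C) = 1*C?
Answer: 1/22023 ≈ 4.5407e-5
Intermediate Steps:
t(K, c) = -3 + K*c
B(Q, C) = C
p(s, S) = 1/(-4 + S)
U(M) = -33/M (U(M) = (-3 + 6*(-5))/M = (-3 - 30)/M = -33/M)
1/(U(p(2, -13)) + 21462) = 1/(-33/(1/(-4 - 13)) + 21462) = 1/(-33/(1/(-17)) + 21462) = 1/(-33/(-1/17) + 21462) = 1/(-33*(-17) + 21462) = 1/(561 + 21462) = 1/22023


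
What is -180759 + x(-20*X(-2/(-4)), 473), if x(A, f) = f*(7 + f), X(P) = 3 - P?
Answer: 46281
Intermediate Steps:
-180759 + x(-20*X(-2/(-4)), 473) = -180759 + 473*(7 + 473) = -180759 + 473*480 = -180759 + 227040 = 46281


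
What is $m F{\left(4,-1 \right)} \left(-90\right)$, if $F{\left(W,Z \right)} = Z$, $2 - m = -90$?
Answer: $8280$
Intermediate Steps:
$m = 92$ ($m = 2 - -90 = 2 + 90 = 92$)
$m F{\left(4,-1 \right)} \left(-90\right) = 92 \left(-1\right) \left(-90\right) = \left(-92\right) \left(-90\right) = 8280$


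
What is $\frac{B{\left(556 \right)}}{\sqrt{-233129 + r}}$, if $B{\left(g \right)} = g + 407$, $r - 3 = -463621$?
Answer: $- \frac{321 i \sqrt{696747}}{232249} \approx - 1.1537 i$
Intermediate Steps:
$r = -463618$ ($r = 3 - 463621 = -463618$)
$B{\left(g \right)} = 407 + g$
$\frac{B{\left(556 \right)}}{\sqrt{-233129 + r}} = \frac{407 + 556}{\sqrt{-233129 - 463618}} = \frac{963}{\sqrt{-696747}} = \frac{963}{i \sqrt{696747}} = 963 \left(- \frac{i \sqrt{696747}}{696747}\right) = - \frac{321 i \sqrt{696747}}{232249}$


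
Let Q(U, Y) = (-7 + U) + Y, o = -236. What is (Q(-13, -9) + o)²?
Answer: 70225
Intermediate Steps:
Q(U, Y) = -7 + U + Y
(Q(-13, -9) + o)² = ((-7 - 13 - 9) - 236)² = (-29 - 236)² = (-265)² = 70225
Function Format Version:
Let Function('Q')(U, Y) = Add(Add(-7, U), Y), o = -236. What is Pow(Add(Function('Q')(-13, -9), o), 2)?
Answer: 70225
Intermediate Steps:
Function('Q')(U, Y) = Add(-7, U, Y)
Pow(Add(Function('Q')(-13, -9), o), 2) = Pow(Add(Add(-7, -13, -9), -236), 2) = Pow(Add(-29, -236), 2) = Pow(-265, 2) = 70225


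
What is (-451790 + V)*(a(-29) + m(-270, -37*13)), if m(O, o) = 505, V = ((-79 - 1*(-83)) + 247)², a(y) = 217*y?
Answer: 2250310732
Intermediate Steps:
V = 63001 (V = ((-79 + 83) + 247)² = (4 + 247)² = 251² = 63001)
(-451790 + V)*(a(-29) + m(-270, -37*13)) = (-451790 + 63001)*(217*(-29) + 505) = -388789*(-6293 + 505) = -388789*(-5788) = 2250310732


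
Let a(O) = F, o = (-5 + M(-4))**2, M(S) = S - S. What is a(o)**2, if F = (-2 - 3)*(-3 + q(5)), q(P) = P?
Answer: 100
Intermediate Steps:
M(S) = 0
F = -10 (F = (-2 - 3)*(-3 + 5) = -5*2 = -10)
o = 25 (o = (-5 + 0)**2 = (-5)**2 = 25)
a(O) = -10
a(o)**2 = (-10)**2 = 100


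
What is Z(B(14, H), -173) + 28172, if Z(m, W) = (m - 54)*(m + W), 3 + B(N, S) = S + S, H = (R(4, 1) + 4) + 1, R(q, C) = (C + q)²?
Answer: 27824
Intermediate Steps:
H = 30 (H = ((1 + 4)² + 4) + 1 = (5² + 4) + 1 = (25 + 4) + 1 = 29 + 1 = 30)
B(N, S) = -3 + 2*S (B(N, S) = -3 + (S + S) = -3 + 2*S)
Z(m, W) = (-54 + m)*(W + m)
Z(B(14, H), -173) + 28172 = ((-3 + 2*30)² - 54*(-173) - 54*(-3 + 2*30) - 173*(-3 + 2*30)) + 28172 = ((-3 + 60)² + 9342 - 54*(-3 + 60) - 173*(-3 + 60)) + 28172 = (57² + 9342 - 54*57 - 173*57) + 28172 = (3249 + 9342 - 3078 - 9861) + 28172 = -348 + 28172 = 27824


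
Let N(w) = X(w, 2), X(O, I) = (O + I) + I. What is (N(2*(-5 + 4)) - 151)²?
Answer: 22201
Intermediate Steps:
X(O, I) = O + 2*I (X(O, I) = (I + O) + I = O + 2*I)
N(w) = 4 + w (N(w) = w + 2*2 = w + 4 = 4 + w)
(N(2*(-5 + 4)) - 151)² = ((4 + 2*(-5 + 4)) - 151)² = ((4 + 2*(-1)) - 151)² = ((4 - 2) - 151)² = (2 - 151)² = (-149)² = 22201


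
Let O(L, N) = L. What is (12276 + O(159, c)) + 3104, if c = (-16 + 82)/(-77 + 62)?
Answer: 15539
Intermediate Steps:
c = -22/5 (c = 66/(-15) = 66*(-1/15) = -22/5 ≈ -4.4000)
(12276 + O(159, c)) + 3104 = (12276 + 159) + 3104 = 12435 + 3104 = 15539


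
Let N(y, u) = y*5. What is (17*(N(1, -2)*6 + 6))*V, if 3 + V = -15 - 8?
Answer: -15912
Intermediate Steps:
V = -26 (V = -3 + (-15 - 8) = -3 - 23 = -26)
N(y, u) = 5*y
(17*(N(1, -2)*6 + 6))*V = (17*((5*1)*6 + 6))*(-26) = (17*(5*6 + 6))*(-26) = (17*(30 + 6))*(-26) = (17*36)*(-26) = 612*(-26) = -15912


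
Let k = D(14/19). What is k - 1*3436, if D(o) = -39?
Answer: -3475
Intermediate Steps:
k = -39
k - 1*3436 = -39 - 1*3436 = -39 - 3436 = -3475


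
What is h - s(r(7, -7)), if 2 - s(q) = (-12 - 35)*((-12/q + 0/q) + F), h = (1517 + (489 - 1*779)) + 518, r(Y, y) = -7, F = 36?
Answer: -207/7 ≈ -29.571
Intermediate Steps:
h = 1745 (h = (1517 + (489 - 779)) + 518 = (1517 - 290) + 518 = 1227 + 518 = 1745)
s(q) = 1694 - 564/q (s(q) = 2 - (-12 - 35)*((-12/q + 0/q) + 36) = 2 - (-47)*((-12/q + 0) + 36) = 2 - (-47)*(-12/q + 36) = 2 - (-47)*(36 - 12/q) = 2 - (-1692 + 564/q) = 2 + (1692 - 564/q) = 1694 - 564/q)
h - s(r(7, -7)) = 1745 - (1694 - 564/(-7)) = 1745 - (1694 - 564*(-⅐)) = 1745 - (1694 + 564/7) = 1745 - 1*12422/7 = 1745 - 12422/7 = -207/7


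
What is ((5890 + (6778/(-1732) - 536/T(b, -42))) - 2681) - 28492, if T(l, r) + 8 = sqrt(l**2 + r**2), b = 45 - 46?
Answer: -37253005775/1473066 - 536*sqrt(1765)/1701 ≈ -25303.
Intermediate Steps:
b = -1
T(l, r) = -8 + sqrt(l**2 + r**2)
((5890 + (6778/(-1732) - 536/T(b, -42))) - 2681) - 28492 = ((5890 + (6778/(-1732) - 536/(-8 + sqrt((-1)**2 + (-42)**2)))) - 2681) - 28492 = ((5890 + (6778*(-1/1732) - 536/(-8 + sqrt(1 + 1764)))) - 2681) - 28492 = ((5890 + (-3389/866 - 536/(-8 + sqrt(1765)))) - 2681) - 28492 = ((5097351/866 - 536/(-8 + sqrt(1765))) - 2681) - 28492 = (2775605/866 - 536/(-8 + sqrt(1765))) - 28492 = -21898467/866 - 536/(-8 + sqrt(1765))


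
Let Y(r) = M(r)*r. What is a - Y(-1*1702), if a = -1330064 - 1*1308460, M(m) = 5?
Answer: -2630014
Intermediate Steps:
Y(r) = 5*r
a = -2638524 (a = -1330064 - 1308460 = -2638524)
a - Y(-1*1702) = -2638524 - 5*(-1*1702) = -2638524 - 5*(-1702) = -2638524 - 1*(-8510) = -2638524 + 8510 = -2630014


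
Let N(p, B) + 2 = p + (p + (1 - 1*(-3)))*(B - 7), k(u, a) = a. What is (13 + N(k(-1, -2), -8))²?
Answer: 441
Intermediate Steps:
N(p, B) = -2 + p + (-7 + B)*(4 + p) (N(p, B) = -2 + (p + (p + (1 - 1*(-3)))*(B - 7)) = -2 + (p + (p + (1 + 3))*(-7 + B)) = -2 + (p + (p + 4)*(-7 + B)) = -2 + (p + (4 + p)*(-7 + B)) = -2 + (p + (-7 + B)*(4 + p)) = -2 + p + (-7 + B)*(4 + p))
(13 + N(k(-1, -2), -8))² = (13 + (-30 - 6*(-2) + 4*(-8) - 8*(-2)))² = (13 + (-30 + 12 - 32 + 16))² = (13 - 34)² = (-21)² = 441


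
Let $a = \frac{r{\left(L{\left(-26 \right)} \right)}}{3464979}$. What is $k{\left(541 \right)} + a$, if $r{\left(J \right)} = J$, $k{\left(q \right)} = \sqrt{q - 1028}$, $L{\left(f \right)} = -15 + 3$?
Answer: $- \frac{4}{1154993} + i \sqrt{487} \approx -3.4632 \cdot 10^{-6} + 22.068 i$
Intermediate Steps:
$L{\left(f \right)} = -12$
$k{\left(q \right)} = \sqrt{-1028 + q}$
$a = - \frac{4}{1154993}$ ($a = - \frac{12}{3464979} = \left(-12\right) \frac{1}{3464979} = - \frac{4}{1154993} \approx -3.4632 \cdot 10^{-6}$)
$k{\left(541 \right)} + a = \sqrt{-1028 + 541} - \frac{4}{1154993} = \sqrt{-487} - \frac{4}{1154993} = i \sqrt{487} - \frac{4}{1154993} = - \frac{4}{1154993} + i \sqrt{487}$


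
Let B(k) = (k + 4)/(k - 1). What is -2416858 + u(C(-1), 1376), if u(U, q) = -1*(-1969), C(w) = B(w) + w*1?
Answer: -2414889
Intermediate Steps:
B(k) = (4 + k)/(-1 + k)
C(w) = w + (4 + w)/(-1 + w) (C(w) = (4 + w)/(-1 + w) + w*1 = (4 + w)/(-1 + w) + w = w + (4 + w)/(-1 + w))
u(U, q) = 1969
-2416858 + u(C(-1), 1376) = -2416858 + 1969 = -2414889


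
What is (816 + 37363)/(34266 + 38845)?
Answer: 38179/73111 ≈ 0.52221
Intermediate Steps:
(816 + 37363)/(34266 + 38845) = 38179/73111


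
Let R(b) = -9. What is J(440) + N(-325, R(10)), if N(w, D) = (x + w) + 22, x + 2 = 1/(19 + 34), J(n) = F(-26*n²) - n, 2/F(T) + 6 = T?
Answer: -99373449705/133390559 ≈ -744.98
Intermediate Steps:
F(T) = 2/(-6 + T)
J(n) = -n + 2/(-6 - 26*n²) (J(n) = 2/(-6 - 26*n²) - n = -n + 2/(-6 - 26*n²))
x = -105/53 (x = -2 + 1/(19 + 34) = -2 + 1/53 = -105/53 ≈ -1.9811)
N(w, D) = 1061/53 + w (N(w, D) = (-105/53 + w) + 22 = 1061/53 + w)
J(440) + N(-325, R(10)) = (-1 - 1*440*(3 + 13*440²))/(3 + 13*440²) + (1061/53 - 325) = (-1 - 1*440*(3 + 13*193600))/(3 + 13*193600) - 16164/53 = (-1 - 1*440*(3 + 2516800))/(3 + 2516800) - 16164/53 = (-1 - 1*440*2516803)/2516803 - 16164/53 = (-1 - 1107393320)/2516803 - 16164/53 = (1/2516803)*(-1107393321) - 16164/53 = -1107393321/2516803 - 16164/53 = -99373449705/133390559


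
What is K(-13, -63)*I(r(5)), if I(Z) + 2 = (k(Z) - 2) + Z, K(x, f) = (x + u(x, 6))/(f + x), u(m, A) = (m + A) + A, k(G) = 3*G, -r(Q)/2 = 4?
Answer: -126/19 ≈ -6.6316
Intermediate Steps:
r(Q) = -8 (r(Q) = -2*4 = -8)
u(m, A) = m + 2*A (u(m, A) = (A + m) + A = m + 2*A)
K(x, f) = (12 + 2*x)/(f + x) (K(x, f) = (x + (x + 2*6))/(f + x) = (x + (x + 12))/(f + x) = (x + (12 + x))/(f + x) = (12 + 2*x)/(f + x))
I(Z) = -4 + 4*Z (I(Z) = -2 + ((3*Z - 2) + Z) = -2 + ((-2 + 3*Z) + Z) = -2 + (-2 + 4*Z) = -4 + 4*Z)
K(-13, -63)*I(r(5)) = (2*(6 - 13)/(-63 - 13))*(-4 + 4*(-8)) = (2*(-7)/(-76))*(-4 - 32) = (2*(-1/76)*(-7))*(-36) = (7/38)*(-36) = -126/19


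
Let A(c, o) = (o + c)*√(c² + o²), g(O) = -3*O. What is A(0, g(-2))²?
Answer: 1296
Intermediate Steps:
A(c, o) = √(c² + o²)*(c + o) (A(c, o) = (c + o)*√(c² + o²) = √(c² + o²)*(c + o))
A(0, g(-2))² = (√(0² + (-3*(-2))²)*(0 - 3*(-2)))² = (√(0 + 6²)*(0 + 6))² = (√(0 + 36)*6)² = (√36*6)² = (6*6)² = 36² = 1296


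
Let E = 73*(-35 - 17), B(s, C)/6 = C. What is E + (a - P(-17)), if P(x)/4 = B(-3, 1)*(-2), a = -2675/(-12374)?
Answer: -46375077/12374 ≈ -3747.8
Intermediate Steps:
B(s, C) = 6*C
a = 2675/12374 (a = -2675*(-1/12374) = 2675/12374 ≈ 0.21618)
P(x) = -48 (P(x) = 4*((6*1)*(-2)) = 4*(6*(-2)) = 4*(-12) = -48)
E = -3796 (E = 73*(-52) = -3796)
E + (a - P(-17)) = -3796 + (2675/12374 - 1*(-48)) = -3796 + (2675/12374 + 48) = -3796 + 596627/12374 = -46375077/12374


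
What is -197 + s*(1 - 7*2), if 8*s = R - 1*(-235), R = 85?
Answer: -717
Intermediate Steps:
s = 40 (s = (85 - 1*(-235))/8 = (85 + 235)/8 = (⅛)*320 = 40)
-197 + s*(1 - 7*2) = -197 + 40*(1 - 7*2) = -197 + 40*(1 - 14) = -197 + 40*(-13) = -197 - 520 = -717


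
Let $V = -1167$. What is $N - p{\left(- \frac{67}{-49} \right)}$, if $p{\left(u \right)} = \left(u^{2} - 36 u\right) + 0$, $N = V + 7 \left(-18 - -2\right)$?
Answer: $- \frac{2957180}{2401} \approx -1231.6$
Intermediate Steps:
$N = -1279$ ($N = -1167 + 7 \left(-18 - -2\right) = -1167 + 7 \left(-18 + 2\right) = -1167 + 7 \left(-16\right) = -1167 - 112 = -1279$)
$p{\left(u \right)} = u^{2} - 36 u$
$N - p{\left(- \frac{67}{-49} \right)} = -1279 - - \frac{67}{-49} \left(-36 - \frac{67}{-49}\right) = -1279 - \left(-67\right) \left(- \frac{1}{49}\right) \left(-36 - - \frac{67}{49}\right) = -1279 - \frac{67 \left(-36 + \frac{67}{49}\right)}{49} = -1279 - \frac{67}{49} \left(- \frac{1697}{49}\right) = -1279 - - \frac{113699}{2401} = -1279 + \frac{113699}{2401} = - \frac{2957180}{2401}$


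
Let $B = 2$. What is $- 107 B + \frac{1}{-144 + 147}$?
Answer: $- \frac{641}{3} \approx -213.67$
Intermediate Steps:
$- 107 B + \frac{1}{-144 + 147} = \left(-107\right) 2 + \frac{1}{-144 + 147} = -214 + \frac{1}{3} = - \frac{641}{3}$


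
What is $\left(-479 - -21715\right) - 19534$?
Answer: $1702$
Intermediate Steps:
$\left(-479 - -21715\right) - 19534 = \left(-479 + 21715\right) - 19534 = 21236 - 19534 = 1702$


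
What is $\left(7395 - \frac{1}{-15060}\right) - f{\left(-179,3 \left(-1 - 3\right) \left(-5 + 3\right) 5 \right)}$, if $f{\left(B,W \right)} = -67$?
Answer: $\frac{112377721}{15060} \approx 7462.0$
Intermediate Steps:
$\left(7395 - \frac{1}{-15060}\right) - f{\left(-179,3 \left(-1 - 3\right) \left(-5 + 3\right) 5 \right)} = \left(7395 - \frac{1}{-15060}\right) - -67 = \left(7395 - - \frac{1}{15060}\right) + 67 = \left(7395 + \frac{1}{15060}\right) + 67 = \frac{111368701}{15060} + 67 = \frac{112377721}{15060}$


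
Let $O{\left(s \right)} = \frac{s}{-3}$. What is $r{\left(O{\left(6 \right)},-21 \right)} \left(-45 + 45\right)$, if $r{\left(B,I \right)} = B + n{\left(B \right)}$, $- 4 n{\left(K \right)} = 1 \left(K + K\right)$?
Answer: $0$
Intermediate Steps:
$O{\left(s \right)} = - \frac{s}{3}$ ($O{\left(s \right)} = s \left(- \frac{1}{3}\right) = - \frac{s}{3}$)
$n{\left(K \right)} = - \frac{K}{2}$ ($n{\left(K \right)} = - \frac{1 \left(K + K\right)}{4} = - \frac{1 \cdot 2 K}{4} = - \frac{2 K}{4} = - \frac{K}{2}$)
$r{\left(B,I \right)} = \frac{B}{2}$ ($r{\left(B,I \right)} = B - \frac{B}{2} = \frac{B}{2}$)
$r{\left(O{\left(6 \right)},-21 \right)} \left(-45 + 45\right) = \frac{\left(- \frac{1}{3}\right) 6}{2} \left(-45 + 45\right) = \frac{1}{2} \left(-2\right) 0 = \left(-1\right) 0 = 0$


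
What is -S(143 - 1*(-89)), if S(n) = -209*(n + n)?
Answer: 96976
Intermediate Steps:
S(n) = -418*n
-S(143 - 1*(-89)) = -(-418)*(143 - 1*(-89)) = -(-418)*(143 + 89) = -(-418)*232 = -1*(-96976) = 96976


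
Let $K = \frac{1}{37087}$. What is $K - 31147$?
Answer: $- \frac{1155148788}{37087} \approx -31147.0$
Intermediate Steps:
$K = \frac{1}{37087} \approx 2.6964 \cdot 10^{-5}$
$K - 31147 = \frac{1}{37087} - 31147 = - \frac{1155148788}{37087}$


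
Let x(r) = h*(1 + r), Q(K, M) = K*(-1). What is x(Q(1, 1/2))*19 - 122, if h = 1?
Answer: -122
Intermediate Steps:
Q(K, M) = -K
x(r) = 1 + r (x(r) = 1*(1 + r) = 1 + r)
x(Q(1, 1/2))*19 - 122 = (1 - 1*1)*19 - 122 = (1 - 1)*19 - 122 = 0*19 - 122 = 0 - 122 = -122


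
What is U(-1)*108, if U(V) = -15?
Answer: -1620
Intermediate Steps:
U(-1)*108 = -15*108 = -1620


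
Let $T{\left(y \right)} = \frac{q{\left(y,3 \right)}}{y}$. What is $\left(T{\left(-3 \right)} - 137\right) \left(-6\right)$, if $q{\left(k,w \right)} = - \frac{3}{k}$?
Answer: $824$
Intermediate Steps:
$T{\left(y \right)} = - \frac{3}{y^{2}}$ ($T{\left(y \right)} = \frac{\left(-3\right) \frac{1}{y}}{y} = - \frac{3}{y^{2}}$)
$\left(T{\left(-3 \right)} - 137\right) \left(-6\right) = \left(- \frac{3}{9} - 137\right) \left(-6\right) = \left(\left(-3\right) \frac{1}{9} - 137\right) \left(-6\right) = \left(- \frac{1}{3} - 137\right) \left(-6\right) = \left(- \frac{412}{3}\right) \left(-6\right) = 824$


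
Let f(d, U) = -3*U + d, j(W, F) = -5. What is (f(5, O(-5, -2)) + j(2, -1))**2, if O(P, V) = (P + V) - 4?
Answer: 1089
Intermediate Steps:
O(P, V) = -4 + P + V
f(d, U) = d - 3*U
(f(5, O(-5, -2)) + j(2, -1))**2 = ((5 - 3*(-4 - 5 - 2)) - 5)**2 = ((5 - 3*(-11)) - 5)**2 = ((5 + 33) - 5)**2 = (38 - 5)**2 = 33**2 = 1089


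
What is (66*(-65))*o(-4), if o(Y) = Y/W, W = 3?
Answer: 5720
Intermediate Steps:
o(Y) = Y/3
(66*(-65))*o(-4) = (66*(-65))*((⅓)*(-4)) = -4290*(-4/3) = 5720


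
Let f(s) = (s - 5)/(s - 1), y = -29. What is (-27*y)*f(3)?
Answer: -783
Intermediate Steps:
f(s) = (-5 + s)/(-1 + s)
(-27*y)*f(3) = (-27*(-29))*((-5 + 3)/(-1 + 3)) = 783*(-2/2) = 783*((½)*(-2)) = 783*(-1) = -783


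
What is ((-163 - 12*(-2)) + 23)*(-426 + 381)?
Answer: 5220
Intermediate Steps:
((-163 - 12*(-2)) + 23)*(-426 + 381) = ((-163 + 24) + 23)*(-45) = (-139 + 23)*(-45) = -116*(-45) = 5220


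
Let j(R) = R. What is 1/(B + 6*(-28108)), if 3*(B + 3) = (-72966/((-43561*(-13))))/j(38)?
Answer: -10759567/1814611746278 ≈ -5.9294e-6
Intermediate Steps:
B = -32290862/10759567 (B = -3 + (-72966/((-43561*(-13)))/38)/3 = -3 + (-72966/566293*(1/38))/3 = -3 + (-72966*1/566293*(1/38))/3 = -3 + (-72966/566293*1/38)/3 = -3 + (⅓)*(-36483/10759567) = -3 - 12161/10759567 = -32290862/10759567 ≈ -3.0011)
1/(B + 6*(-28108)) = 1/(-32290862/10759567 + 6*(-28108)) = 1/(-32290862/10759567 - 168648) = 1/(-1814611746278/10759567) = -10759567/1814611746278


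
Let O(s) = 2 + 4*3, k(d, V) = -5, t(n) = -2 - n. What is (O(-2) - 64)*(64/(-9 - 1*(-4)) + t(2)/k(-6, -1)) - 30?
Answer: 570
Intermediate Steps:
O(s) = 14 (O(s) = 2 + 12 = 14)
(O(-2) - 64)*(64/(-9 - 1*(-4)) + t(2)/k(-6, -1)) - 30 = (14 - 64)*(64/(-9 - 1*(-4)) + (-2 - 1*2)/(-5)) - 30 = -50*(64/(-9 + 4) + (-2 - 2)*(-⅕)) - 30 = -50*(64/(-5) - 4*(-⅕)) - 30 = -50*(64*(-⅕) + ⅘) - 30 = -50*(-64/5 + ⅘) - 30 = -50*(-12) - 30 = 600 - 30 = 570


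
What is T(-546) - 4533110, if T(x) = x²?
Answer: -4234994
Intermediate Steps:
T(-546) - 4533110 = (-546)² - 4533110 = 298116 - 4533110 = -4234994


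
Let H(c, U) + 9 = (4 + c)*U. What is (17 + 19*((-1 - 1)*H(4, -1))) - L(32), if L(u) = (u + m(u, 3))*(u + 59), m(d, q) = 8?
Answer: -2977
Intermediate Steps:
H(c, U) = -9 + U*(4 + c) (H(c, U) = -9 + (4 + c)*U = -9 + U*(4 + c))
L(u) = (8 + u)*(59 + u) (L(u) = (u + 8)*(u + 59) = (8 + u)*(59 + u))
(17 + 19*((-1 - 1)*H(4, -1))) - L(32) = (17 + 19*((-1 - 1)*(-9 + 4*(-1) - 1*4))) - (472 + 32² + 67*32) = (17 + 19*(-2*(-9 - 4 - 4))) - (472 + 1024 + 2144) = (17 + 19*(-2*(-17))) - 1*3640 = (17 + 19*34) - 3640 = (17 + 646) - 3640 = 663 - 3640 = -2977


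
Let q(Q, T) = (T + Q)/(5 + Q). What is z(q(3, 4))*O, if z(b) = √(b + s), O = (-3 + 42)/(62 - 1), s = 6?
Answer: 39*√110/244 ≈ 1.6764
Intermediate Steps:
q(Q, T) = (Q + T)/(5 + Q)
O = 39/61 ≈ 0.63934
z(b) = √(6 + b) (z(b) = √(b + 6) = √(6 + b))
z(q(3, 4))*O = √(6 + (3 + 4)/(5 + 3))*(39/61) = √(6 + 7/8)*(39/61) = √(55/8)*(39/61) = (√110/4)*(39/61) = 39*√110/244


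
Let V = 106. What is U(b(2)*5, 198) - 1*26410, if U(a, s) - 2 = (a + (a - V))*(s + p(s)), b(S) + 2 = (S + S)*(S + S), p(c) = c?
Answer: -12944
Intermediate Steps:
b(S) = -2 + 4*S² (b(S) = -2 + (S + S)*(S + S) = -2 + (2*S)*(2*S) = -2 + 4*S²)
U(a, s) = 2 + 2*s*(-106 + 2*a) (U(a, s) = 2 + (a + (a - 1*106))*(s + s) = 2 + (a + (a - 106))*(2*s) = 2 + (a + (-106 + a))*(2*s) = 2 + (-106 + 2*a)*(2*s) = 2 + 2*s*(-106 + 2*a))
U(b(2)*5, 198) - 1*26410 = (2 - 212*198 + 4*((-2 + 4*2²)*5)*198) - 1*26410 = (2 - 41976 + 4*((-2 + 4*4)*5)*198) - 26410 = (2 - 41976 + 4*((-2 + 16)*5)*198) - 26410 = (2 - 41976 + 4*(14*5)*198) - 26410 = (2 - 41976 + 4*70*198) - 26410 = (2 - 41976 + 55440) - 26410 = 13466 - 26410 = -12944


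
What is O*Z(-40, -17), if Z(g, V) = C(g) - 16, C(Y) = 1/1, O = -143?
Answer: 2145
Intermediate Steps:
C(Y) = 1
Z(g, V) = -15 (Z(g, V) = 1 - 16 = -15)
O*Z(-40, -17) = -143*(-15) = 2145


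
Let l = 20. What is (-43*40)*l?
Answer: -34400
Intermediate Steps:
(-43*40)*l = -43*40*20 = -1720*20 = -34400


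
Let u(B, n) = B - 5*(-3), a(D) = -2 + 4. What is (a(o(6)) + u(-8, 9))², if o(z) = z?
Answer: 81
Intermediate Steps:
a(D) = 2
u(B, n) = 15 + B (u(B, n) = B + 15 = 15 + B)
(a(o(6)) + u(-8, 9))² = (2 + (15 - 8))² = (2 + 7)² = 9² = 81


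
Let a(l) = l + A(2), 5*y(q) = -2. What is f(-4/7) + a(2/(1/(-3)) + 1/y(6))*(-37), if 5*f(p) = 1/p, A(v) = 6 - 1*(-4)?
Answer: -1117/20 ≈ -55.850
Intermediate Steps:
y(q) = -2/5 (y(q) = (1/5)*(-2) = -2/5)
A(v) = 10 (A(v) = 6 + 4 = 10)
f(p) = 1/(5*p)
a(l) = 10 + l (a(l) = l + 10 = 10 + l)
f(-4/7) + a(2/(1/(-3)) + 1/y(6))*(-37) = 1/(5*((-4/7))) + (10 + (2/(1/(-3)) + 1/(-2/5)))*(-37) = 1/(5*((-4*1/7))) + (10 + (2/(-1/3) + 1*(-5/2)))*(-37) = 1/(5*(-4/7)) + (10 + (2*(-3) - 5/2))*(-37) = (1/5)*(-7/4) + (10 + (-6 - 5/2))*(-37) = -7/20 + (10 - 17/2)*(-37) = -7/20 + (3/2)*(-37) = -7/20 - 111/2 = -1117/20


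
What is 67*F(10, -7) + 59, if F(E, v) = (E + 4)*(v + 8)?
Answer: 997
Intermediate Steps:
F(E, v) = (4 + E)*(8 + v)
67*F(10, -7) + 59 = 67*(32 + 4*(-7) + 8*10 + 10*(-7)) + 59 = 67*(32 - 28 + 80 - 70) + 59 = 67*14 + 59 = 938 + 59 = 997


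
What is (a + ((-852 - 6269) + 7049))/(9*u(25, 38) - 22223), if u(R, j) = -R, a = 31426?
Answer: -257/184 ≈ -1.3967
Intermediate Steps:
(a + ((-852 - 6269) + 7049))/(9*u(25, 38) - 22223) = (31426 + ((-852 - 6269) + 7049))/(9*(-1*25) - 22223) = (31426 + (-7121 + 7049))/(9*(-25) - 22223) = (31426 - 72)/(-225 - 22223) = 31354/(-22448) = 31354*(-1/22448) = -257/184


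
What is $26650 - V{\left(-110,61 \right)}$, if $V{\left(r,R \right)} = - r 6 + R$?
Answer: $25929$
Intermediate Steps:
$V{\left(r,R \right)} = R - 6 r$ ($V{\left(r,R \right)} = - 6 r + R = R - 6 r$)
$26650 - V{\left(-110,61 \right)} = 26650 - \left(61 - -660\right) = 26650 - \left(61 + 660\right) = 26650 - 721 = 25929$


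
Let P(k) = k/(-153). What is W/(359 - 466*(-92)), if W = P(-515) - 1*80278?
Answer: -12282019/6614343 ≈ -1.8569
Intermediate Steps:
P(k) = -k/153 (P(k) = k*(-1/153) = -k/153)
W = -12282019/153 (W = -1/153*(-515) - 1*80278 = 515/153 - 80278 = -12282019/153 ≈ -80275.)
W/(359 - 466*(-92)) = -12282019/(153*(359 - 466*(-92))) = -12282019/(153*(359 + 42872)) = -12282019/153/43231 = -12282019/153*1/43231 = -12282019/6614343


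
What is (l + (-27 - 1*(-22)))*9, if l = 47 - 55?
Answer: -117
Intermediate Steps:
l = -8
(l + (-27 - 1*(-22)))*9 = (-8 + (-27 - 1*(-22)))*9 = (-8 + (-27 + 22))*9 = (-8 - 5)*9 = -13*9 = -117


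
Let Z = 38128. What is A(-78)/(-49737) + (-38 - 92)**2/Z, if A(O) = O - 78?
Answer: 70541939/158031028 ≈ 0.44638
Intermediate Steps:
A(O) = -78 + O
A(-78)/(-49737) + (-38 - 92)**2/Z = (-78 - 78)/(-49737) + (-38 - 92)**2/38128 = -156*(-1/49737) + (-130)**2*(1/38128) = 52/16579 + 16900*(1/38128) = 52/16579 + 4225/9532 = 70541939/158031028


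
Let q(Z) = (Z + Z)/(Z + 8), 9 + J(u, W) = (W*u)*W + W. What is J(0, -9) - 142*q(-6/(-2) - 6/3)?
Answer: -446/9 ≈ -49.556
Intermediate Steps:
J(u, W) = -9 + W + u*W**2 (J(u, W) = -9 + ((W*u)*W + W) = -9 + (u*W**2 + W) = -9 + (W + u*W**2) = -9 + W + u*W**2)
q(Z) = 2*Z/(8 + Z) (q(Z) = (2*Z)/(8 + Z) = 2*Z/(8 + Z))
J(0, -9) - 142*q(-6/(-2) - 6/3) = (-9 - 9 + 0*(-9)**2) - 284*(-6/(-2) - 6/3)/(8 + (-6/(-2) - 6/3)) = (-9 - 9 + 0*81) - 284*(-6*(-1/2) - 6*1/3)/(8 + (-6*(-1/2) - 6*1/3)) = (-9 - 9 + 0) - 284*(3 - 2)/(8 + (3 - 2)) = -18 - 284/(8 + 1) = -18 - 284/9 = -446/9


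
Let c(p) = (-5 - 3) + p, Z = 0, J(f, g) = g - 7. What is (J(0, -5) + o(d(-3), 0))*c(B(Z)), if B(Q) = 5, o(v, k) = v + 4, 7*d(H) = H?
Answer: 177/7 ≈ 25.286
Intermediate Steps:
d(H) = H/7
J(f, g) = -7 + g
o(v, k) = 4 + v
c(p) = -8 + p
(J(0, -5) + o(d(-3), 0))*c(B(Z)) = ((-7 - 5) + (4 + (⅐)*(-3)))*(-8 + 5) = (-12 + (4 - 3/7))*(-3) = (-12 + 25/7)*(-3) = -59/7*(-3) = 177/7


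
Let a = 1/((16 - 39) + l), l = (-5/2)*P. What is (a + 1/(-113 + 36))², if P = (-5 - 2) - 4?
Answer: 21025/480249 ≈ 0.043779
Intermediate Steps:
P = -11 (P = -7 - 4 = -11)
l = 55/2 (l = -5/2*(-11) = 55/2 ≈ 27.500)
a = 2/9 (a = 1/((16 - 39) + 55/2) = 1/(-23 + 55/2) = 1/(9/2) = 2/9 ≈ 0.22222)
(a + 1/(-113 + 36))² = (2/9 + 1/(-113 + 36))² = (2/9 + 1/(-77))² = (2/9 - 1/77)² = (145/693)² = 21025/480249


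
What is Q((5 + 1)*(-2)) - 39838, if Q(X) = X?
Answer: -39850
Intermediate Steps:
Q((5 + 1)*(-2)) - 39838 = (5 + 1)*(-2) - 39838 = 6*(-2) - 39838 = -12 - 39838 = -39850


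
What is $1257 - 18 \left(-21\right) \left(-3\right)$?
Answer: $123$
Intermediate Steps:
$1257 - 18 \left(-21\right) \left(-3\right) = 1257 - \left(-378\right) \left(-3\right) = 1257 - 1134 = 123$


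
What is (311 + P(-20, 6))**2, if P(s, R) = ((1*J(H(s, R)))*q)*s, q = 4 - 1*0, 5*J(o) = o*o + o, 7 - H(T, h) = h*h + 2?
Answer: 212255761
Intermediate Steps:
H(T, h) = 5 - h**2 (H(T, h) = 7 - (h*h + 2) = 7 - (h**2 + 2) = 7 - (2 + h**2) = 7 + (-2 - h**2) = 5 - h**2)
J(o) = o/5 + o**2/5 (J(o) = (o*o + o)/5 = (o**2 + o)/5 = (o + o**2)/5 = o/5 + o**2/5)
q = 4 (q = 4 + 0 = 4)
P(s, R) = 4*s*(5 - R**2)*(6 - R**2)/5 (P(s, R) = ((1*((5 - R**2)*(1 + (5 - R**2))/5))*4)*s = ((1*((5 - R**2)*(6 - R**2)/5))*4)*s = (((5 - R**2)*(6 - R**2)/5)*4)*s = (4*(5 - R**2)*(6 - R**2)/5)*s = 4*s*(5 - R**2)*(6 - R**2)/5)
(311 + P(-20, 6))**2 = (311 + (4/5)*(-20)*(-6 + 6**2)*(-5 + 6**2))**2 = (311 + (4/5)*(-20)*(-6 + 36)*(-5 + 36))**2 = (311 + (4/5)*(-20)*30*31)**2 = (311 - 14880)**2 = (-14569)**2 = 212255761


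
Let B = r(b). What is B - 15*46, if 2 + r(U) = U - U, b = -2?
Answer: -692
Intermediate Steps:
r(U) = -2 (r(U) = -2 + (U - U) = -2 + 0 = -2)
B = -2
B - 15*46 = -2 - 15*46 = -2 - 690 = -692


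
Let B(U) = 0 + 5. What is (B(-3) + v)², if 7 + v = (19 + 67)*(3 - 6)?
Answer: 67600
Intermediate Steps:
B(U) = 5
v = -265 (v = -7 + (19 + 67)*(3 - 6) = -7 + 86*(-3) = -7 - 258 = -265)
(B(-3) + v)² = (5 - 265)² = (-260)² = 67600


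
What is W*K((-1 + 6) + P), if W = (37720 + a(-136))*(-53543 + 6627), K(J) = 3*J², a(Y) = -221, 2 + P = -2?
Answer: -5277909252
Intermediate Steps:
P = -4 (P = -2 - 2 = -4)
W = -1759303084 (W = (37720 - 221)*(-53543 + 6627) = 37499*(-46916) = -1759303084)
W*K((-1 + 6) + P) = -5277909252*((-1 + 6) - 4)² = -5277909252*(5 - 4)² = -5277909252*1² = -5277909252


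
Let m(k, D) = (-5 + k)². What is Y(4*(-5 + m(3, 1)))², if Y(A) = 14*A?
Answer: 3136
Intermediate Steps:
Y(4*(-5 + m(3, 1)))² = (14*(4*(-5 + (-5 + 3)²)))² = (14*(4*(-5 + (-2)²)))² = (14*(4*(-5 + 4)))² = (14*(4*(-1)))² = (14*(-4))² = (-56)² = 3136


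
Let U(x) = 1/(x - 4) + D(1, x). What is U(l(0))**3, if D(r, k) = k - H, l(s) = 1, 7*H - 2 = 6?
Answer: -1000/9261 ≈ -0.10798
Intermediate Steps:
H = 8/7 (H = 2/7 + (1/7)*6 = 2/7 + 6/7 = 8/7 ≈ 1.1429)
D(r, k) = -8/7 + k (D(r, k) = k - 1*8/7 = k - 8/7 = -8/7 + k)
U(x) = -8/7 + x + 1/(-4 + x) (U(x) = 1/(x - 4) + (-8/7 + x) = 1/(-4 + x) + (-8/7 + x) = -8/7 + x + 1/(-4 + x))
U(l(0))**3 = ((39 - 36*1 + 7*1**2)/(7*(-4 + 1)))**3 = ((1/7)*(39 - 36 + 7*1)/(-3))**3 = ((1/7)*(-1/3)*(39 - 36 + 7))**3 = ((1/7)*(-1/3)*10)**3 = (-10/21)**3 = -1000/9261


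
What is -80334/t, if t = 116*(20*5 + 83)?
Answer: -13389/3538 ≈ -3.7843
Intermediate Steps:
t = 21228 (t = 116*(100 + 83) = 116*183 = 21228)
-80334/t = -80334/21228 = -80334*1/21228 = -13389/3538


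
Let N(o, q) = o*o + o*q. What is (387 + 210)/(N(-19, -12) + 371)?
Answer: 199/320 ≈ 0.62187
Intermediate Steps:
N(o, q) = o² + o*q
(387 + 210)/(N(-19, -12) + 371) = (387 + 210)/(-19*(-19 - 12) + 371) = 597/(-19*(-31) + 371) = 597/(589 + 371) = 597/960 = 597*(1/960) = 199/320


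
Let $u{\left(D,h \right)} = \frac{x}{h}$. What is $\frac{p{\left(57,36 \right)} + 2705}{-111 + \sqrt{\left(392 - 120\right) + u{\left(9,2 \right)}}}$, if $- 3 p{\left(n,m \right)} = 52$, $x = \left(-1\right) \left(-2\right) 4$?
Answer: $- \frac{27121}{1095} - \frac{1466 \sqrt{69}}{3285} \approx -28.475$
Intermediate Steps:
$x = 8$ ($x = 2 \cdot 4 = 8$)
$p{\left(n,m \right)} = - \frac{52}{3}$ ($p{\left(n,m \right)} = \left(- \frac{1}{3}\right) 52 = - \frac{52}{3}$)
$u{\left(D,h \right)} = \frac{8}{h}$
$\frac{p{\left(57,36 \right)} + 2705}{-111 + \sqrt{\left(392 - 120\right) + u{\left(9,2 \right)}}} = \frac{- \frac{52}{3} + 2705}{-111 + \sqrt{\left(392 - 120\right) + \frac{8}{2}}} = \frac{8063}{3 \left(-111 + \sqrt{\left(392 - 120\right) + 8 \cdot \frac{1}{2}}\right)} = \frac{8063}{3 \left(-111 + \sqrt{272 + 4}\right)} = \frac{8063}{3 \left(-111 + \sqrt{276}\right)} = \frac{8063}{3 \left(-111 + 2 \sqrt{69}\right)}$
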